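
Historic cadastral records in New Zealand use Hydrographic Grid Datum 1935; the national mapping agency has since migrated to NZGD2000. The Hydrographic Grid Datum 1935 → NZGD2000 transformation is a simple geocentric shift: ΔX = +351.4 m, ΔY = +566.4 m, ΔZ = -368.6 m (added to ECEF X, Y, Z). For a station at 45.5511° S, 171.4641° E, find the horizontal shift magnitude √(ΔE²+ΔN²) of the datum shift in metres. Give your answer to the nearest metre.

758 m

At φ = -45.5511°, λ = 171.4641°: sin φ = -0.713875, cos φ = 0.700273, sin λ = 0.148429, cos λ = -0.988923.
ΔE = −sin λ·ΔX + cos λ·ΔY = −(0.148429)·(351.4) + (-0.988923)·(566.4) = -612.28 m.
ΔN = −sin φ cos λ·ΔX − sin φ sin λ·ΔY + cos φ·ΔZ = −(-0.713875)(-0.988923)(351.4) − (-0.713875)(0.148429)(566.4) + (0.700273)(-368.6) = -446.18 m.
Horizontal magnitude = √(ΔE² + ΔN²) = √((-612.28)² + (-446.18)²) = 757.61 m.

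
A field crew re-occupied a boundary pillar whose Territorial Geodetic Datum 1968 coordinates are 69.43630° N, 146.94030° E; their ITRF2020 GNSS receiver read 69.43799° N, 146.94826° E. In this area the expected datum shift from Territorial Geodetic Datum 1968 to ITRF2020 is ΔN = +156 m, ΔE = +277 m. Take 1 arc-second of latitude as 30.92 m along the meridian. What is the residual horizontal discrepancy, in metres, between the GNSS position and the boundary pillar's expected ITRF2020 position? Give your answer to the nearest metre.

Observed coordinate differences: Δφ = +0.00169°, Δλ = +0.00796°.
Converting to metres (1° lat = 111312 m, cos φ = 0.351249): observed ΔN = 188.1 m, observed ΔE = 311.2 m.
Subtracting the expected shift leaves a residual of 188.1 − (156) = 32.1 m north and 311.2 − (277) = 34.2 m east.
Residual distance = √(32.1² + 34.2²) = 46.9 m.

47 m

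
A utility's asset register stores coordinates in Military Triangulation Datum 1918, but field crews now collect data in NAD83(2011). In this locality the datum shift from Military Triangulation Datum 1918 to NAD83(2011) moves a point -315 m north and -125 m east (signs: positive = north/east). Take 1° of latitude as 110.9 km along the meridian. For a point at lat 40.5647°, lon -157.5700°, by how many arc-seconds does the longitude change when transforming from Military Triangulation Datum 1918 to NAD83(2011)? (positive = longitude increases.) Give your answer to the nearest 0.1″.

At latitude 40.5647°, cos φ = 0.759672.
1° of longitude at this latitude = 110.9 × cos φ = 84.25 km, so Δλ = -125.0 / 84247.6 = -0.0014837° = -5.341″.

Δλ = -5.3″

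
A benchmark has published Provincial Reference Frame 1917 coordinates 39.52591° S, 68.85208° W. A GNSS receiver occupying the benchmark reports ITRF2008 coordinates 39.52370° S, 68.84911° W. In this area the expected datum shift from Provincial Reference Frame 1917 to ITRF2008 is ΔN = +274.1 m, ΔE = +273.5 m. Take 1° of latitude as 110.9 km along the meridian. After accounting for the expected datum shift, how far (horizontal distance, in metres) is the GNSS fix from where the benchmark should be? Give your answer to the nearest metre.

35 m

Observed coordinate differences: Δφ = +0.00221°, Δλ = +0.00297°.
Converting to metres (1° lat = 110900 m, cos φ = 0.771337): observed ΔN = 245.1 m, observed ΔE = 254.1 m.
Subtracting the expected shift leaves a residual of 245.1 − (274.1) = -29.0 m north and 254.1 − (273.5) = -19.4 m east.
Residual distance = √((-29.0)² + (-19.4)²) = 34.9 m.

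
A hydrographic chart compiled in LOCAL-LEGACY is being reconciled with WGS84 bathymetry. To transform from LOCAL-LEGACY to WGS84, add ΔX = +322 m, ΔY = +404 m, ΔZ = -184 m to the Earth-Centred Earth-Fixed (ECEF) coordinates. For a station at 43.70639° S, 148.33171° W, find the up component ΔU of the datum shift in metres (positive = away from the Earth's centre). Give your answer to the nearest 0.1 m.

ΔU = -224.3 m

The local up (radial) axis is (cos φ cos λ, cos φ sin λ, sin φ), giving ΔU = -198.111 − 153.325 + 127.137 = -224.30 m.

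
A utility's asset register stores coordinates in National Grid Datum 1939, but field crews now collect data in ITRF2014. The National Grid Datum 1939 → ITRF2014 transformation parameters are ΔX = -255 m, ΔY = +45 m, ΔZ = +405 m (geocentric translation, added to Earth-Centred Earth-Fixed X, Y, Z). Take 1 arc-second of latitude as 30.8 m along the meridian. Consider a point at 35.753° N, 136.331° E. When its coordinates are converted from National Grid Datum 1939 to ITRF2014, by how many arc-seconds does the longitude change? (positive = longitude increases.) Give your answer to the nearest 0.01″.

sin φ = 0.584292, cos φ = 0.811543, sin λ = 0.690491, cos λ = -0.723341.
East component: ΔE = −sin λ·ΔX + cos λ·ΔY = −(0.690491)(-255) + (-0.723341)(45) = 143.52 m.
1° of latitude spans 3600 × 30.80 = 110880 m; at latitude φ, 1° of longitude spans that × cos φ = 89983.9 m, so Δλ = 143.52 / 89983.9 × 3600 = 5.742″.

Δλ = 5.74″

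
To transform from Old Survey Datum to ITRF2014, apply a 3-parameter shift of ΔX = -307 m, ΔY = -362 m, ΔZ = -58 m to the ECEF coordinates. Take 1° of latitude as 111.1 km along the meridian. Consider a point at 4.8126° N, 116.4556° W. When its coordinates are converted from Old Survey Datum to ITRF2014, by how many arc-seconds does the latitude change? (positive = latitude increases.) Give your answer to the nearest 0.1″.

sin φ = 0.083897, cos φ = 0.996474, sin λ = -0.895280, cos λ = -0.445504.
North component: ΔN = −sin φ cos λ·ΔX − sin φ sin λ·ΔY + cos φ·ΔZ = −(0.083897)(-0.445504)(-307) − (0.083897)(-0.895280)(-362) + (0.996474)(-58) = -96.46 m.
1° of latitude spans 111100 m, so Δφ = -96.46 / 111100 × 3600 = -3.126″.

Δφ = -3.1″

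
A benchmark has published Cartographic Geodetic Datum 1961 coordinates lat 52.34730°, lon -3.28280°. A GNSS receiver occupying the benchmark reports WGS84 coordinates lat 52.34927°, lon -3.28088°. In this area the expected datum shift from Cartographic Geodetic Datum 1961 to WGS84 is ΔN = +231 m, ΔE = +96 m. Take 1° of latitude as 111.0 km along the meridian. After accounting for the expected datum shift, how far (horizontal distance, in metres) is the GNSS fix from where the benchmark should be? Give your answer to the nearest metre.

Observed coordinate differences: Δφ = +0.00197°, Δλ = +0.00192°.
Converting to metres (1° lat = 111000 m, cos φ = 0.610874): observed ΔN = 218.7 m, observed ΔE = 130.2 m.
Subtracting the expected shift leaves a residual of 218.7 − (231) = -12.3 m north and 130.2 − (96) = 34.2 m east.
Residual distance = √((-12.3)² + 34.2²) = 36.3 m.

36 m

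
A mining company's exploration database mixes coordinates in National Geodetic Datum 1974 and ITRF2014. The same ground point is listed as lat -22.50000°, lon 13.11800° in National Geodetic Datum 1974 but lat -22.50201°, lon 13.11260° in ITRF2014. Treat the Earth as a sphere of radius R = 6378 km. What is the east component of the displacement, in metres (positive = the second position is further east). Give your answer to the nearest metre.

ΔE = -555 m

Δφ = -22.50201° − -22.50000° = -0.00201°; Δλ = 13.11260° − 13.11800° = -0.00540°.
1° along a meridian = πR/180 = 111317 m.
ΔN = Δφ × 111317 = -223.7 m; ΔE = Δλ × 111317 × cos(-22.50000°) = -0.00540 × 111317 × 0.923880 = -555.4 m.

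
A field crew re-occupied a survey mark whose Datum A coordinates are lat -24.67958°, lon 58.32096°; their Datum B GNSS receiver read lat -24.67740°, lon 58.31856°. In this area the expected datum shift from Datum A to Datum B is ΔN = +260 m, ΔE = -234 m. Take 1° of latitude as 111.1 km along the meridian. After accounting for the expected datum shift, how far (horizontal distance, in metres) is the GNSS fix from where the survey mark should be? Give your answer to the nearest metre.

20 m

Observed coordinate differences: Δφ = +0.00218°, Δλ = -0.00240°.
Converting to metres (1° lat = 111100 m, cos φ = 0.908657): observed ΔN = 242.2 m, observed ΔE = -242.3 m.
Subtracting the expected shift leaves a residual of 242.2 − (260) = -17.8 m north and -242.3 − (-234) = -8.3 m east.
Residual distance = √((-17.8)² + (-8.3)²) = 19.6 m.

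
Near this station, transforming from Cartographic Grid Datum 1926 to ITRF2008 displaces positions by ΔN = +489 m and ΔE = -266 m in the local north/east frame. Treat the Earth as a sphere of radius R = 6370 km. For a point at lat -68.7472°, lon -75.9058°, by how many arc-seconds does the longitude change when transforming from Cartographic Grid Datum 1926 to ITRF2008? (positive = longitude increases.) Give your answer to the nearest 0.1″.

Δλ = -23.8″

At latitude -68.7472°, cos φ = 0.362484.
One radian of longitude at latitude φ spans R cos φ, so Δλ = ΔE / (R cos φ) = -266.0 / (6370000 × 0.362484) = -1.1520e-04 rad = -23.762″.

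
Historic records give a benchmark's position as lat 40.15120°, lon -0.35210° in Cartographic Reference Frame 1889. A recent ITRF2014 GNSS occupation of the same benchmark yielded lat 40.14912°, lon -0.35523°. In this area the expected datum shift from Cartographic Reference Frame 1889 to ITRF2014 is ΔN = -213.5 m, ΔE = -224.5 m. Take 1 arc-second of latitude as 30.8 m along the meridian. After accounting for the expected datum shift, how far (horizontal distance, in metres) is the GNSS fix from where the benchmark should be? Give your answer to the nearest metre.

Observed coordinate differences: Δφ = -0.00208°, Δλ = -0.00313°.
Converting to metres (1° lat = 110880 m, cos φ = 0.764346): observed ΔN = -230.6 m, observed ΔE = -265.3 m.
Subtracting the expected shift leaves a residual of -230.6 − (-213.5) = -17.1 m north and -265.3 − (-224.5) = -40.8 m east.
Residual distance = √((-17.1)² + (-40.8)²) = 44.2 m.

44 m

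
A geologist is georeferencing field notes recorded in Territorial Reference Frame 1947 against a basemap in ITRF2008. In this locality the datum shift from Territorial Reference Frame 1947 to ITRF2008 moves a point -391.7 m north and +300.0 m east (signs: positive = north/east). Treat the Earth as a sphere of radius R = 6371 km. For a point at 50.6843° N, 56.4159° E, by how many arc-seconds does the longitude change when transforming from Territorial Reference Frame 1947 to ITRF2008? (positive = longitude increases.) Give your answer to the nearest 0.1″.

Δλ = 15.3″

At latitude 50.6843°, cos φ = 0.633593.
One radian of longitude at latitude φ spans R cos φ, so Δλ = ΔE / (R cos φ) = 300.0 / (6371000 × 0.633593) = 7.4320e-05 rad = 15.330″.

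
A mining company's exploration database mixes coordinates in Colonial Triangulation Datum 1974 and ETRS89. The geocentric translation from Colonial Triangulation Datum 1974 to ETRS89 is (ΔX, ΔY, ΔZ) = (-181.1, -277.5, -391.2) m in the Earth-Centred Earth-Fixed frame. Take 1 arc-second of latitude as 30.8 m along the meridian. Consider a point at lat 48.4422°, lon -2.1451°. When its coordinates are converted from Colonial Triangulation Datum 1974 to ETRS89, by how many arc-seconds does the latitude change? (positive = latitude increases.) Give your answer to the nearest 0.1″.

sin φ = 0.748287, cos φ = 0.663375, sin λ = -0.037430, cos λ = 0.999299.
North component: ΔN = −sin φ cos λ·ΔX − sin φ sin λ·ΔY + cos φ·ΔZ = −(0.748287)(0.999299)(-181.1) − (0.748287)(-0.037430)(-277.5) + (0.663375)(-391.2) = -131.86 m.
1° of latitude spans 3600 × 30.80 = 110880 m, so Δφ = -131.86 / 110880 × 3600 = -4.281″.

Δφ = -4.3″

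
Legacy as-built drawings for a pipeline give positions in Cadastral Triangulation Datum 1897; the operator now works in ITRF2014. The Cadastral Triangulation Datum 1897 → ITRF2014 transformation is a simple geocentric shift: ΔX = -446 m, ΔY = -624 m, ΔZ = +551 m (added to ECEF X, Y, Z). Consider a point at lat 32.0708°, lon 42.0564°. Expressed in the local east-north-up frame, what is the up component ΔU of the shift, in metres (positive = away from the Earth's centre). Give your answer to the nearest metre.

At φ = 32.0708°, λ = 42.0564°: sin φ = 0.530967, cos φ = 0.847393, sin λ = 0.669862, cos λ = 0.742486.
ΔU = cos φ cos λ·ΔX + cos φ sin λ·ΔY + sin φ·ΔZ = (0.847393)(0.742486)(-446) + (0.847393)(0.669862)(-624) + (0.530967)(551) = -342.26 m.

ΔU = -342 m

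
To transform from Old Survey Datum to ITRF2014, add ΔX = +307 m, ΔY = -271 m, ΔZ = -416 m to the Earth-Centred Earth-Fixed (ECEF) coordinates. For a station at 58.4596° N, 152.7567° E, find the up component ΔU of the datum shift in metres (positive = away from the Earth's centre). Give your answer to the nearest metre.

The local up (radial) axis is (cos φ cos λ, cos φ sin λ, sin φ), giving ΔU = -142.777 − 64.893 − 354.545 = -562.22 m.

ΔU = -562 m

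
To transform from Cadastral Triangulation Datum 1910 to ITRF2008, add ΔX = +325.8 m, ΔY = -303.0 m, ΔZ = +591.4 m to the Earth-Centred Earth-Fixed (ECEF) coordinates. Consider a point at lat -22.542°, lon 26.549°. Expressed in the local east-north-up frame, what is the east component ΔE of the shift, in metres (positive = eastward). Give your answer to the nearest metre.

ΔE = -417 m

The local east axis at (φ, λ) is (−sin λ, cos λ, 0), so ΔE = −sin(26.549°)·325.8 + cos(26.549°)·(-303.0) = -416.67 m.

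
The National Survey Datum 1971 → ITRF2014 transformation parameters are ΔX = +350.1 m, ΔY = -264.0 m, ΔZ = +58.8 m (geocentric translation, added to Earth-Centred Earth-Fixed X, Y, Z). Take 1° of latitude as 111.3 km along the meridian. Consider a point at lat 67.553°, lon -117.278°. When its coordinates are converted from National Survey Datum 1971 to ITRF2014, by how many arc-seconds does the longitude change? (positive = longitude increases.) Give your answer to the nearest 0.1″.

sin φ = 0.924233, cos φ = 0.381829, sin λ = -0.888793, cos λ = -0.458308.
East component: ΔE = −sin λ·ΔX + cos λ·ΔY = −(-0.888793)(350.1) + (-0.458308)(-264.0) = 432.16 m.
1° of latitude spans 111300 m; at latitude φ, 1° of longitude spans that × cos φ = 42497.5 m, so Δλ = 432.16 / 42497.5 × 3600 = 36.609″.

Δλ = 36.6″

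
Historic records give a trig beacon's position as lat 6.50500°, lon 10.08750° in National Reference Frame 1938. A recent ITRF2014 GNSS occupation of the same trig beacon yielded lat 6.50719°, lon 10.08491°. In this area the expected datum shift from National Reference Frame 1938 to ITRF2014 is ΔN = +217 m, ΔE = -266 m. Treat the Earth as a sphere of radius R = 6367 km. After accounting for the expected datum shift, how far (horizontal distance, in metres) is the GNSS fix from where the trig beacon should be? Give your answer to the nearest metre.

33 m

Observed coordinate differences: Δφ = +0.00219°, Δλ = -0.00259°.
Converting to metres (1° lat = 111125 m, cos φ = 0.993562): observed ΔN = 243.4 m, observed ΔE = -286.0 m.
Subtracting the expected shift leaves a residual of 243.4 − (217) = 26.4 m north and -286.0 − (-266) = -20.0 m east.
Residual distance = √(26.4² + (-20.0)²) = 33.1 m.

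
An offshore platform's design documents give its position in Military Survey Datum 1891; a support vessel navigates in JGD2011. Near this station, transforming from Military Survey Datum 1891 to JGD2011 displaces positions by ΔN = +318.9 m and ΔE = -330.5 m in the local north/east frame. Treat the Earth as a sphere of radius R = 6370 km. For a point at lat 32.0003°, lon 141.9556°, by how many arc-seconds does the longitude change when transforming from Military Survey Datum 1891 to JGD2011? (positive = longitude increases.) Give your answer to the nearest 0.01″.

Δλ = -12.62″

At latitude 32.0003°, cos φ = 0.848045.
One radian of longitude at latitude φ spans R cos φ, so Δλ = ΔE / (R cos φ) = -330.5 / (6370000 × 0.848045) = -6.1180e-05 rad = -12.619″.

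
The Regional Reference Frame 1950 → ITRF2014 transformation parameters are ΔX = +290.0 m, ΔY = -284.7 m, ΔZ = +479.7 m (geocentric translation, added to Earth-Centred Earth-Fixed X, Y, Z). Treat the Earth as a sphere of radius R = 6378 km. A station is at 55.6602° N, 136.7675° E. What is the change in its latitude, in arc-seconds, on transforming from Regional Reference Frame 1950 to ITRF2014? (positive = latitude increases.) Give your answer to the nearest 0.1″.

sin φ = 0.825707, cos φ = 0.564100, sin λ = 0.684960, cos λ = -0.728580.
North component: ΔN = −sin φ cos λ·ΔX − sin φ sin λ·ΔY + cos φ·ΔZ = −(0.825707)(-0.728580)(290.0) − (0.825707)(0.684960)(-284.7) + (0.564100)(479.7) = 606.08 m.
1° of latitude spans πR/180 = 111317 m, so Δφ = 606.08 / 111317 × 3600 = 19.601″.

Δφ = 19.6″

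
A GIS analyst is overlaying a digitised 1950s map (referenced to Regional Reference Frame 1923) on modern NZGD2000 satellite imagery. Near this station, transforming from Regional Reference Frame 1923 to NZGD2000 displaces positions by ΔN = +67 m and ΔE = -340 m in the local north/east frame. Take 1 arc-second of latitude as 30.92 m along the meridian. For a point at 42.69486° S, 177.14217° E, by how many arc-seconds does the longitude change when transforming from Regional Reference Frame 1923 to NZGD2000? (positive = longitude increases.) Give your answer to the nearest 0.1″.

Δλ = -15.0″

At latitude -42.69486°, cos φ = 0.734975.
1″ of longitude at this latitude = 30.92 × cos φ = 22.7254 m, so Δλ = -340.0 / 22.7254 = -14.961″.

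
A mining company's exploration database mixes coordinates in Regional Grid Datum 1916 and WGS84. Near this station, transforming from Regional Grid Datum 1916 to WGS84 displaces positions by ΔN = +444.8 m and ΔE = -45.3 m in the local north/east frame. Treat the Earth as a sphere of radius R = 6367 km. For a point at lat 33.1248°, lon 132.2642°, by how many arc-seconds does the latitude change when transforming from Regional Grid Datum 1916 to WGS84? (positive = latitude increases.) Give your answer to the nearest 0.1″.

On a sphere of radius R, 1 rad of latitude = R, so Δφ = ΔN / R = 444.8 / 6367000 = 6.9860e-05 rad = 14.410″.

Δφ = 14.4″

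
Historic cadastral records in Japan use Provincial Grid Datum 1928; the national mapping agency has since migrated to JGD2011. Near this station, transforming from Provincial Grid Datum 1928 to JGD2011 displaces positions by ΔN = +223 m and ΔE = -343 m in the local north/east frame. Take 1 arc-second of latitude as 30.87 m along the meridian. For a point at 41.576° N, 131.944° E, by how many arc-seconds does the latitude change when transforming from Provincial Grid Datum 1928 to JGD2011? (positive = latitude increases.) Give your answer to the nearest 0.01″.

Δφ = 7.22″

1″ of latitude = 30.87 m, so Δφ = 223.0 / 30.87 = 7.224″.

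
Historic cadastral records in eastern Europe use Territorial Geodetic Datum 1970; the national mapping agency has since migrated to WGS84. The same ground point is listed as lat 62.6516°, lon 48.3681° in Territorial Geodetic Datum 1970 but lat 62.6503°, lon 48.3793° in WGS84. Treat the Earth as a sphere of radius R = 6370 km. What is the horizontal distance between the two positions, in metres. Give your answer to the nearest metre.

Δφ = 62.6503° − 62.6516° = -0.0013°; Δλ = 48.3793° − 48.3681° = +0.0112°.
1° along a meridian = πR/180 = 111177 m.
ΔN = Δφ × 111177 = -144.5 m; ΔE = Δλ × 111177 × cos(62.6516°) = +0.0112 × 111177 × 0.459400 = 572.0 m.
Distance = √(ΔE² + ΔN²) = √(572.0² + (-144.5)²) = 590.0 m.

590 m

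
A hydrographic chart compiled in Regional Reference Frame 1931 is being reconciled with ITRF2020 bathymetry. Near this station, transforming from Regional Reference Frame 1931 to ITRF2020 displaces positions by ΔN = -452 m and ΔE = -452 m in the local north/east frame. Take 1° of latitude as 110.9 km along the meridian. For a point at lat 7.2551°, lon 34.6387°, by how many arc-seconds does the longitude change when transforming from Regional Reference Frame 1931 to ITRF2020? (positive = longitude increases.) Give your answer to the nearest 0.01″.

Δλ = -14.79″

At latitude 7.2551°, cos φ = 0.991994.
1° of longitude at this latitude = 110.9 × cos φ = 110.01 km, so Δλ = -452.0 / 110012.1 = -0.0041086° = -14.791″.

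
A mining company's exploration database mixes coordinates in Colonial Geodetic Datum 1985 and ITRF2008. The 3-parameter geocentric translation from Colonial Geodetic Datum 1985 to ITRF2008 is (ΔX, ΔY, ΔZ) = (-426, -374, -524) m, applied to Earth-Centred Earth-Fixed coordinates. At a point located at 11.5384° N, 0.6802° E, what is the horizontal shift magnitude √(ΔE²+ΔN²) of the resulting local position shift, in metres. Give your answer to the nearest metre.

At φ = 11.5384°, λ = 0.6802°: sin φ = 0.200025, cos φ = 0.979791, sin λ = 0.011871, cos λ = 0.999930.
ΔE = −sin λ·ΔX + cos λ·ΔY = −(0.011871)·(-426) + (0.999930)·(-374) = -368.92 m.
ΔN = −sin φ cos λ·ΔX − sin φ sin λ·ΔY + cos φ·ΔZ = −(0.200025)(0.999930)(-426) − (0.200025)(0.011871)(-374) + (0.979791)(-524) = -427.32 m.
Horizontal magnitude = √(ΔE² + ΔN²) = √((-368.92)² + (-427.32)²) = 564.54 m.

565 m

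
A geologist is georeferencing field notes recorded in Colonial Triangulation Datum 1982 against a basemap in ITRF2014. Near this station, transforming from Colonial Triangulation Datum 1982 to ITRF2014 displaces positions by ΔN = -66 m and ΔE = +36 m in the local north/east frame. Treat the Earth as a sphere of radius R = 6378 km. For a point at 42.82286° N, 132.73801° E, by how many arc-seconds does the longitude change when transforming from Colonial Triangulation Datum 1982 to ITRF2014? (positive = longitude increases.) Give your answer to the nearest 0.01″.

At latitude 42.82286°, cos φ = 0.733459.
One radian of longitude at latitude φ spans R cos φ, so Δλ = ΔE / (R cos φ) = 36.0 / (6378000 × 0.733459) = 7.6956e-06 rad = 1.587″.

Δλ = 1.59″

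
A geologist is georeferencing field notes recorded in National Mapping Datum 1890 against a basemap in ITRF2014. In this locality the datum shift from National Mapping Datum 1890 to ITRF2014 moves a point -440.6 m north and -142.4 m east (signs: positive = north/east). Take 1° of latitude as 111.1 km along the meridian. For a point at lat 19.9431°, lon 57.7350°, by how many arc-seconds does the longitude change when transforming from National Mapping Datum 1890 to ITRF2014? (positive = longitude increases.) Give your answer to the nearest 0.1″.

Δλ = -4.9″

At latitude 19.9431°, cos φ = 0.940032.
1° of longitude at this latitude = 111.1 × cos φ = 104.44 km, so Δλ = -142.4 / 104437.5 = -0.0013635° = -4.909″.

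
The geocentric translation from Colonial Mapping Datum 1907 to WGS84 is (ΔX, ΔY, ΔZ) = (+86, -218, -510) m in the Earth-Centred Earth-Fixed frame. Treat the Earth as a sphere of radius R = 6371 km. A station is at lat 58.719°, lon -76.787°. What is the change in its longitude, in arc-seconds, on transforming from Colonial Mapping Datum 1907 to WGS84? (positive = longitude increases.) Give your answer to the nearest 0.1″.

sin φ = 0.854631, cos φ = 0.519236, sin λ = -0.973527, cos λ = 0.228572.
East component: ΔE = −sin λ·ΔX + cos λ·ΔY = −(-0.973527)(86) + (0.228572)(-218) = 33.89 m.
1° of latitude spans πR/180 = 111195 m; at latitude φ, 1° of longitude spans that × cos φ = 57736.4 m, so Δλ = 33.89 / 57736.4 × 3600 = 2.113″.

Δλ = 2.1″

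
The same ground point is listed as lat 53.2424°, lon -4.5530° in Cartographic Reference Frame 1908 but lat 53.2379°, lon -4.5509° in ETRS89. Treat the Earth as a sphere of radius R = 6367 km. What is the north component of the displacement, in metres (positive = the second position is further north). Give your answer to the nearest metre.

ΔN = -500 m

Δφ = 53.2379° − 53.2424° = -0.0045°; Δλ = -4.5509° − -4.5530° = +0.0021°.
1° along a meridian = πR/180 = 111125 m.
ΔN = Δφ × 111125 = -500.1 m; ΔE = Δλ × 111125 × cos(53.2424°) = +0.0021 × 111125 × 0.598431 = 139.7 m.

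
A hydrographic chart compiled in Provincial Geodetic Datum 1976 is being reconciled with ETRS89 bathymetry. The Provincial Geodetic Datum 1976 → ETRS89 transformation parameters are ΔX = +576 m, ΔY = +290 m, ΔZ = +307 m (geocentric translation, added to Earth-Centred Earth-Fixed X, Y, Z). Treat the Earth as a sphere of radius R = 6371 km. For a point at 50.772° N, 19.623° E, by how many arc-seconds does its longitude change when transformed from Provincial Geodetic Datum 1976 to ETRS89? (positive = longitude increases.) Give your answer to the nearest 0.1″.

Δλ = 4.1″

sin φ = 0.774636, cos φ = 0.632408, sin λ = 0.335830, cos λ = 0.941923.
East component: ΔE = −sin λ·ΔX + cos λ·ΔY = −(0.335830)(576) + (0.941923)(290) = 79.72 m.
1° of latitude spans πR/180 = 111195 m; at latitude φ, 1° of longitude spans that × cos φ = 70320.6 m, so Δλ = 79.72 / 70320.6 × 3600 = 4.081″.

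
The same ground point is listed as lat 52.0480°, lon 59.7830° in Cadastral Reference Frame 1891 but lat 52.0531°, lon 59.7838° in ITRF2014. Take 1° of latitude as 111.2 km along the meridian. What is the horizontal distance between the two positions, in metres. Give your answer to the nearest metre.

570 m

Δφ = 52.0531° − 52.0480° = +0.0051°; Δλ = 59.7838° − 59.7830° = +0.0008°.
ΔN = Δφ × 111200 = 567.1 m; ΔE = Δλ × 111200 × cos(52.0480°) = +0.0008 × 111200 × 0.615001 = 54.7 m.
Distance = √(ΔE² + ΔN²) = √(54.7² + 567.1²) = 569.8 m.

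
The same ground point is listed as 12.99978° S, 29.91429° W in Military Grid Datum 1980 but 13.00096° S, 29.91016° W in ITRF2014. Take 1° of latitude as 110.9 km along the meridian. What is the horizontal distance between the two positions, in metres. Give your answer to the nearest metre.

465 m

Δφ = -13.00096° − -12.99978° = -0.00118°; Δλ = -29.91016° − -29.91429° = +0.00413°.
ΔN = Δφ × 110900 = -130.9 m; ΔE = Δλ × 110900 × cos(-12.99978°) = +0.00413 × 110900 × 0.974371 = 446.3 m.
Distance = √(ΔE² + ΔN²) = √(446.3² + (-130.9)²) = 465.1 m.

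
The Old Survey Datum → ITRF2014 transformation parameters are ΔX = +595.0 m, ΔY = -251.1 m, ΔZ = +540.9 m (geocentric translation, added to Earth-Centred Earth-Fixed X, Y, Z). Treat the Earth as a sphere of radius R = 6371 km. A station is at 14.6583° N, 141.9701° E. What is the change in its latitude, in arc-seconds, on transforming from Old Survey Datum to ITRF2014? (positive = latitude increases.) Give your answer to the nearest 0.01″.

Δφ = 22.05″

sin φ = 0.253054, cos φ = 0.967452, sin λ = 0.616073, cos λ = -0.787689.
North component: ΔN = −sin φ cos λ·ΔX − sin φ sin λ·ΔY + cos φ·ΔZ = −(0.253054)(-0.787689)(595.0) − (0.253054)(0.616073)(-251.1) + (0.967452)(540.9) = 681.04 m.
1° of latitude spans πR/180 = 111195 m, so Δφ = 681.04 / 111195 × 3600 = 22.049″.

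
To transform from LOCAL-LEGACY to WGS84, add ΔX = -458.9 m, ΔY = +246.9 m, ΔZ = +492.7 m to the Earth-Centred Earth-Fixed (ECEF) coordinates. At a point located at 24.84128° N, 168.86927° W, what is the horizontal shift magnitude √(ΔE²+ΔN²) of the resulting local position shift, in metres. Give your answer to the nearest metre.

At φ = 24.84128°, λ = -168.86927°: sin φ = 0.420106, cos φ = 0.907475, sin λ = -0.193048, cos λ = -0.981189.
ΔE = −sin λ·ΔX + cos λ·ΔY = −(-0.193048)·(-458.9) + (-0.981189)·(246.9) = -330.85 m.
ΔN = −sin φ cos λ·ΔX − sin φ sin λ·ΔY + cos φ·ΔZ = −(0.420106)(-0.981189)(-458.9) − (0.420106)(-0.193048)(246.9) + (0.907475)(492.7) = 277.98 m.
Horizontal magnitude = √(ΔE² + ΔN²) = √((-330.85)² + 277.98²) = 432.12 m.

432 m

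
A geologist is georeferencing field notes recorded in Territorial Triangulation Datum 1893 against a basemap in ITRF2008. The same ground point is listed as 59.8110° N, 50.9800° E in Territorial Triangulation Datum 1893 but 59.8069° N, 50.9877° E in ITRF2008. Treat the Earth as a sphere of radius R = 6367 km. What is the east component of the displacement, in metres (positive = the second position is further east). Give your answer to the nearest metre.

Δφ = 59.8069° − 59.8110° = -0.0041°; Δλ = 50.9877° − 50.9800° = +0.0077°.
1° along a meridian = πR/180 = 111125 m.
ΔN = Δφ × 111125 = -455.6 m; ΔE = Δλ × 111125 × cos(59.8110°) = +0.0077 × 111125 × 0.502854 = 430.3 m.

ΔE = 430 m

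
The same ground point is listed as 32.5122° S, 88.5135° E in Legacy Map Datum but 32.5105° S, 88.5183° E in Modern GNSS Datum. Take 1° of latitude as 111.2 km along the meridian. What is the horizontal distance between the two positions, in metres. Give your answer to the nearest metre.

488 m

Δφ = -32.5105° − -32.5122° = +0.0017°; Δλ = 88.5183° − 88.5135° = +0.0048°.
ΔN = Δφ × 111200 = 189.0 m; ΔE = Δλ × 111200 × cos(-32.5122°) = +0.0048 × 111200 × 0.843277 = 450.1 m.
Distance = √(ΔE² + ΔN²) = √(450.1² + 189.0²) = 488.2 m.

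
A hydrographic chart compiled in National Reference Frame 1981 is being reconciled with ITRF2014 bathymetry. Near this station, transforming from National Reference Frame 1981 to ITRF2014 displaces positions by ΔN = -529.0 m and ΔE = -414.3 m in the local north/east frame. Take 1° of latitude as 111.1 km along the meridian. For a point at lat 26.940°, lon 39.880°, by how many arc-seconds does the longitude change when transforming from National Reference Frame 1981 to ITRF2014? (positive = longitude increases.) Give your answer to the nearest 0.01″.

At latitude 26.940°, cos φ = 0.891481.
1° of longitude at this latitude = 111.1 × cos φ = 99.04 km, so Δλ = -414.3 / 99043.6 = -0.0041830° = -15.059″.

Δλ = -15.06″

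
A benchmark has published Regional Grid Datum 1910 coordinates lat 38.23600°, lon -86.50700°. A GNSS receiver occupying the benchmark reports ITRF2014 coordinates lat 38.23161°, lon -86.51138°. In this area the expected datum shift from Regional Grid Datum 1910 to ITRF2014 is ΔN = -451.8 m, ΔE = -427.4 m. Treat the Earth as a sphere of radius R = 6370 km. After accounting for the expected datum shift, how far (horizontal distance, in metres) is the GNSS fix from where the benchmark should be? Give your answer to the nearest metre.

Observed coordinate differences: Δφ = -0.00439°, Δλ = -0.00438°.
Converting to metres (1° lat = 111177 m, cos φ = 0.785468): observed ΔN = -488.1 m, observed ΔE = -382.5 m.
Subtracting the expected shift leaves a residual of -488.1 − (-451.8) = -36.3 m north and -382.5 − (-427.4) = 44.9 m east.
Residual distance = √((-36.3)² + 44.9²) = 57.7 m.

58 m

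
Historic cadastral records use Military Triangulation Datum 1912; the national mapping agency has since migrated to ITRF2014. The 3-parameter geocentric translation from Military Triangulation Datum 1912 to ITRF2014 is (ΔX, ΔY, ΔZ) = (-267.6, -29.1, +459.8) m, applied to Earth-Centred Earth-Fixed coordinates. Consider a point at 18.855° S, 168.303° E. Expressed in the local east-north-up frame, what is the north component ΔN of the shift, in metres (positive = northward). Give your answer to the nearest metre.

ΔN = 518 m

At φ = -18.855°, λ = 168.303°: sin φ = -0.323174, cos φ = 0.946339, sin λ = 0.202736, cos λ = -0.979233.
ΔN = −sin φ cos λ·ΔX − sin φ sin λ·ΔY + cos φ·ΔZ = −(-0.323174)(-0.979233)(-267.6) − (-0.323174)(0.202736)(-29.1) + (0.946339)(459.8) = 517.91 m.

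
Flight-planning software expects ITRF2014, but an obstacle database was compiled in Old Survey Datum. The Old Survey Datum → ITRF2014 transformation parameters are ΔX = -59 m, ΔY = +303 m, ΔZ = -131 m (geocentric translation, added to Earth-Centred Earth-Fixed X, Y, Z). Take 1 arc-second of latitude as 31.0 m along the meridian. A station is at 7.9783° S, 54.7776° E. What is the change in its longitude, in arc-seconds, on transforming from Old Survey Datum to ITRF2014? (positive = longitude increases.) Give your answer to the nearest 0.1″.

sin φ = -0.138798, cos φ = 0.990321, sin λ = 0.816919, cos λ = 0.576752.
East component: ΔE = −sin λ·ΔX + cos λ·ΔY = −(0.816919)(-59) + (0.576752)(303) = 222.95 m.
1° of latitude spans 3600 × 31.00 = 111600 m; at latitude φ, 1° of longitude spans that × cos φ = 110519.8 m, so Δλ = 222.95 / 110519.8 × 3600 = 7.262″.

Δλ = 7.3″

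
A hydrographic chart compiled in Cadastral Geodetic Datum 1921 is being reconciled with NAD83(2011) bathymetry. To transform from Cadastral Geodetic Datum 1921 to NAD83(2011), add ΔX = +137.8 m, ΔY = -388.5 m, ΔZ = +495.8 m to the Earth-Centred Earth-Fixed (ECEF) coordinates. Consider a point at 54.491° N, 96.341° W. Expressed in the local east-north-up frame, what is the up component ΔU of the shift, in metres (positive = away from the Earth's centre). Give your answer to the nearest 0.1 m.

ΔU = 619.0 m

At φ = 54.491°, λ = -96.341°: sin φ = 0.814024, cos φ = 0.580831, sin λ = -0.993882, cos λ = -0.110446.
ΔU = cos φ cos λ·ΔX + cos φ sin λ·ΔY + sin φ·ΔZ = (0.580831)(-0.110446)(137.8) + (0.580831)(-0.993882)(-388.5) + (0.814024)(495.8) = 619.03 m.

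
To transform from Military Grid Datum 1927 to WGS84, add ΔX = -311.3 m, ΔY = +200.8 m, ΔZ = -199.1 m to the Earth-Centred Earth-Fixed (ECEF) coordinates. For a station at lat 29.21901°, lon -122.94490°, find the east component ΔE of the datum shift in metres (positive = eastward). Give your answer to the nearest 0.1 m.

ΔE = -370.4 m

The local east axis at (φ, λ) is (−sin λ, cos λ, 0), so ΔE = −sin(-122.94490°)·(-311.3) + cos(-122.94490°)·200.8 = -370.44 m.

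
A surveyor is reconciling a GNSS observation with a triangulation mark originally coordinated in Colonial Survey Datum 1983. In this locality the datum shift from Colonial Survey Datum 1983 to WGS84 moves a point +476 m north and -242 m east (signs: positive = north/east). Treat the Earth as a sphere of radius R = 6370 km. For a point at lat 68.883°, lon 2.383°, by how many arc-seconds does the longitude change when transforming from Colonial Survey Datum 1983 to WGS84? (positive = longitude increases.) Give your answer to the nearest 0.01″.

Δλ = -21.75″

At latitude 68.883°, cos φ = 0.360274.
One radian of longitude at latitude φ spans R cos φ, so Δλ = ΔE / (R cos φ) = -242.0 / (6370000 × 0.360274) = -1.0545e-04 rad = -21.750″.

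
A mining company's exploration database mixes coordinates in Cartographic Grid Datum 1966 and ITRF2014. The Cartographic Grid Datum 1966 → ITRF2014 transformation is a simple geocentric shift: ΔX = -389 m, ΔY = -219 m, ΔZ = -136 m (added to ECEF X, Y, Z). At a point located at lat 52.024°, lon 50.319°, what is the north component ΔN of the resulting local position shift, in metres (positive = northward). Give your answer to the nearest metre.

At φ = 52.024°, λ = 50.319°: sin φ = 0.788269, cos φ = 0.615331, sin λ = 0.769611, cos λ = 0.638513.
ΔN = −sin φ cos λ·ΔX − sin φ sin λ·ΔY + cos φ·ΔZ = −(0.788269)(0.638513)(-389) − (0.788269)(0.769611)(-219) + (0.615331)(-136) = 244.96 m.

ΔN = 245 m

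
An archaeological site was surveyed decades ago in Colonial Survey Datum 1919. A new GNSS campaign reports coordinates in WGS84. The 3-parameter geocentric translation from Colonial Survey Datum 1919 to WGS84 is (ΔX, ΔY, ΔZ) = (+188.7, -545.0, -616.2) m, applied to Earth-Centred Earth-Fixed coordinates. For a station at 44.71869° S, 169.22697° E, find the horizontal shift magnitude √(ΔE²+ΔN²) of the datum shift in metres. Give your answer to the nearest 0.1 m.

At φ = -44.71869°, λ = 169.22697°: sin φ = -0.703627, cos φ = 0.710570, sin λ = 0.186919, cos λ = -0.982375.
ΔE = −sin λ·ΔX + cos λ·ΔY = −(0.186919)·(188.7) + (-0.982375)·(-545.0) = 500.12 m.
ΔN = −sin φ cos λ·ΔX − sin φ sin λ·ΔY + cos φ·ΔZ = −(-0.703627)(-0.982375)(188.7) − (-0.703627)(0.186919)(-545.0) + (0.710570)(-616.2) = -639.97 m.
Horizontal magnitude = √(ΔE² + ΔN²) = √(500.12² + (-639.97)²) = 812.21 m.

812.2 m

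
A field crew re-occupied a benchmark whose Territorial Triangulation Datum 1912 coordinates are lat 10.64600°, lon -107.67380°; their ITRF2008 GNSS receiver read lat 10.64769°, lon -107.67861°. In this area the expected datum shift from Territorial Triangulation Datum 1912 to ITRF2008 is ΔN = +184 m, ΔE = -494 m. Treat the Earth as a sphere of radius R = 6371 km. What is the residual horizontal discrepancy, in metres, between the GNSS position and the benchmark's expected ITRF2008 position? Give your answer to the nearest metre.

Observed coordinate differences: Δφ = +0.00169°, Δλ = -0.00481°.
Converting to metres (1° lat = 111195 m, cos φ = 0.982787): observed ΔN = 187.9 m, observed ΔE = -525.6 m.
Subtracting the expected shift leaves a residual of 187.9 − (184) = 3.9 m north and -525.6 − (-494) = -31.6 m east.
Residual distance = √(3.9² + (-31.6)²) = 31.9 m.

32 m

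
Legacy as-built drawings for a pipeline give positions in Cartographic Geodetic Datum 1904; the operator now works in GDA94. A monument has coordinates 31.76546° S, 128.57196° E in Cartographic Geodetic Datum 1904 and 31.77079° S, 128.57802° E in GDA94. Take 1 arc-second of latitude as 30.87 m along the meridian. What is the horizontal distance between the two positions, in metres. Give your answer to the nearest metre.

Δφ = -31.77079° − -31.76546° = -0.00533°; Δλ = 128.57802° − 128.57196° = +0.00606°.
1° of latitude = 3600 × 30.87 = 111132 m.
ΔN = Δφ × 111132 = -592.3 m; ΔE = Δλ × 111132 × cos(-31.76546°) = +0.00606 × 111132 × 0.850210 = 572.6 m.
Distance = √(ΔE² + ΔN²) = √(572.6² + (-592.3)²) = 823.8 m.

824 m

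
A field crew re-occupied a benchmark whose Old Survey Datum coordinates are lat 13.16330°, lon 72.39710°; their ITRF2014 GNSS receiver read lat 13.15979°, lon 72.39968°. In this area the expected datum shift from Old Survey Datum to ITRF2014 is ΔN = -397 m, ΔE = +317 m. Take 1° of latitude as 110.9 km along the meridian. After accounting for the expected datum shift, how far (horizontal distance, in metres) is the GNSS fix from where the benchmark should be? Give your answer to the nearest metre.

Observed coordinate differences: Δφ = -0.00351°, Δλ = +0.00258°.
Converting to metres (1° lat = 110900 m, cos φ = 0.973725): observed ΔN = -389.3 m, observed ΔE = 278.6 m.
Subtracting the expected shift leaves a residual of -389.3 − (-397) = 7.7 m north and 278.6 − (317) = -38.4 m east.
Residual distance = √(7.7² + (-38.4)²) = 39.2 m.

39 m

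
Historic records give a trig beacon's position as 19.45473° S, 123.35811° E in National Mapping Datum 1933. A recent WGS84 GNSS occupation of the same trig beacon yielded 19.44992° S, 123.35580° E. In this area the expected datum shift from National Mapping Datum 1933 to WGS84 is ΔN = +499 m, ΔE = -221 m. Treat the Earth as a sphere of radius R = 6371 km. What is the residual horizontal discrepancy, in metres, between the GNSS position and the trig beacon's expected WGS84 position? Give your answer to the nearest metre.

Observed coordinate differences: Δφ = +0.00481°, Δλ = -0.00231°.
Converting to metres (1° lat = 111195 m, cos φ = 0.942905): observed ΔN = 534.8 m, observed ΔE = -242.2 m.
Subtracting the expected shift leaves a residual of 534.8 − (499) = 35.8 m north and -242.2 − (-221) = -21.2 m east.
Residual distance = √(35.8² + (-21.2)²) = 41.6 m.

42 m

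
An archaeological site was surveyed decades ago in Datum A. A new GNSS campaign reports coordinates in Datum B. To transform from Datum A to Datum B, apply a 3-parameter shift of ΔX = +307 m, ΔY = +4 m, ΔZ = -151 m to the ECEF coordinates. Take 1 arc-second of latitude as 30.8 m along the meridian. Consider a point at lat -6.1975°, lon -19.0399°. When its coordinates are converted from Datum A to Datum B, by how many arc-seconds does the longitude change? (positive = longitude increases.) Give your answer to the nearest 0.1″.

sin φ = -0.107956, cos φ = 0.994156, sin λ = -0.326227, cos λ = 0.945292.
East component: ΔE = −sin λ·ΔX + cos λ·ΔY = −(-0.326227)(307) + (0.945292)(4) = 103.93 m.
1° of latitude spans 3600 × 30.80 = 110880 m; at latitude φ, 1° of longitude spans that × cos φ = 110232.0 m, so Δλ = 103.93 / 110232.0 × 3600 = 3.394″.

Δλ = 3.4″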